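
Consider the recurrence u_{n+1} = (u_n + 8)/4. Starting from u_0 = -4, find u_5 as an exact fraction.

u_1 = ((-4) + 8)/4 = 1.
u_2 = (1 + 8)/4 = 9/4.
u_3 = ((9/4) + 8)/4 = 41/16.
u_4 = ((41/16) + 8)/4 = 169/64.
u_5 = ((169/64) + 8)/4 = 681/256.

681/256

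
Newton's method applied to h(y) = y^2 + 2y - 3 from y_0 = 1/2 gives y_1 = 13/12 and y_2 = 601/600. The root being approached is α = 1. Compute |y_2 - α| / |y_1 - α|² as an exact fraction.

y_1 - α = 13/12 - 1 = 1/12, so |y_1 - α| = 1/12.
y_2 - α = 601/600 - 1 = 1/600, so |y_2 - α| = 1/600.
|y_1 - α|² = 1/144.
Ratio = (1/600) / (1/144) = 6/25.

6/25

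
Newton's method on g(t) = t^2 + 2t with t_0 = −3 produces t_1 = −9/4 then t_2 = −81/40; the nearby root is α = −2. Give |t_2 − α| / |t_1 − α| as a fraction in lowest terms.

t_1 − α = −9/4 − (−2) = −9/4 + 2 = −1/4, so |t_1 − α| = 1/4.
t_2 − α = −81/40 − (−2) = −81/40 + 2 = −1/40, so |t_2 − α| = 1/40.
Ratio = (1/40) / (1/4) = 1/10.

1/10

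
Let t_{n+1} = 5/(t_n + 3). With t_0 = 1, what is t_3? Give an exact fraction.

85/71

t_1 = 5/(1 + 3) = 5/4.
t_2 = 5/(5/4 + 3) = 20/17.
t_3 = 5/(20/17 + 3) = 85/71.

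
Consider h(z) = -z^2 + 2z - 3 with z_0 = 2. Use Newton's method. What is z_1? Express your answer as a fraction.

h'(z) = -2z + 2.
h(2) = -3, h'(2) = -2, so z_1 = 2 - (-3)/(-2) = 1/2.

1/2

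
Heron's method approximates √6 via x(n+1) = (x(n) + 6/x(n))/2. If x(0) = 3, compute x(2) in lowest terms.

x(1) = (3 + 6/3)/2 = 5/2.
x(2) = (5/2 + 6/(5/2))/2 = 49/20.

49/20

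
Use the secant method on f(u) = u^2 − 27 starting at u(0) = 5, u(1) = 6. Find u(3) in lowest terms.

f(5) = −2, f(6) = 9. u(2) = 6 − 9·(6 − 5)/(9 − (−2)) = 57/11.
f(6) = 9, f(57/11) = −18/121. u(3) = (57/11) − (−18/121)·((57/11) − 6)/((−18/121) − 9) = 213/41.

213/41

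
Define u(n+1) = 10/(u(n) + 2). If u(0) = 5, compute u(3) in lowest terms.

u(1) = 10/(5 + 2) = 10/7.
u(2) = 10/(10/7 + 2) = 35/12.
u(3) = 10/(35/12 + 2) = 120/59.

120/59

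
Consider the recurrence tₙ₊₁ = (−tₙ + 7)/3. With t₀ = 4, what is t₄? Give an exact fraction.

16/9

t₁ = (−4 + 7)/3 = 1.
t₂ = (−1 + 7)/3 = 2.
t₃ = (−2 + 7)/3 = 5/3.
t₄ = (−(5/3) + 7)/3 = 16/9.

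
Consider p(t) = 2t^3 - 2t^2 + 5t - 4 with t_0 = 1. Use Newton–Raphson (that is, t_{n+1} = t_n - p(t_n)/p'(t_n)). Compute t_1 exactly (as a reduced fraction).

6/7

p'(t) = 6t^2 - 4t + 5.
p(1) = 1, p'(1) = 7, so t_1 = 1 - 1/7 = 6/7.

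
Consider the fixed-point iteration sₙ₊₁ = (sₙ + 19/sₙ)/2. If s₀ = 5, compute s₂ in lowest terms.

s₁ = (5 + 19/5)/2 = 22/5.
s₂ = (22/5 + 19/(22/5))/2 = 959/220.

959/220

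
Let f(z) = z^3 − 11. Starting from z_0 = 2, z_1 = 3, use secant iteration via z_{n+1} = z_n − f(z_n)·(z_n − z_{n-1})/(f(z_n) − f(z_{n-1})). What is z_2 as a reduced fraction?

f(2) = −3, f(3) = 16. z_2 = 3 − 16·(3 − 2)/(16 − (−3)) = 41/19.

41/19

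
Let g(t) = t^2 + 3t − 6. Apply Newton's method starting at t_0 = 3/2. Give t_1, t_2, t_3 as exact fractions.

g'(t) = 2t + 3.
g(3/2) = 3/4, g'(3/2) = 6, so t_1 = (3/2) − (3/4)/6 = 11/8.
g(11/8) = 1/64, g'(11/8) = 23/4, so t_2 = (11/8) − (1/64)/(23/4) = 505/368.
g(505/368) = 1/135424, g'(505/368) = 1057/184, so t_3 = (505/368) − (1/135424)/(1057/184) = 1067569/777952.

t_1 = 11/8, t_2 = 505/368, t_3 = 1067569/777952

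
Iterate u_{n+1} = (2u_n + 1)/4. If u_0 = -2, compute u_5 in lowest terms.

27/64

u_1 = (2·(-2) + 1)/4 = -3/4.
u_2 = (2·(-3/4) + 1)/4 = -1/8.
u_3 = (2·(-1/8) + 1)/4 = 3/16.
u_4 = (2·(3/16) + 1)/4 = 11/32.
u_5 = (2·(11/32) + 1)/4 = 27/64.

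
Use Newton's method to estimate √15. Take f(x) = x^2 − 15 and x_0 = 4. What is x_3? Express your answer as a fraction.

f'(x) = 2x.
f(4) = 1, f'(4) = 8, so x_1 = 4 − 1/8 = 31/8.
f(31/8) = 1/64, f'(31/8) = 31/4, so x_2 = (31/8) − (1/64)/(31/4) = 1921/496.
f(1921/496) = 1/246016, f'(1921/496) = 1921/248, so x_3 = (1921/496) − (1/246016)/(1921/248) = 7380481/1905632.

7380481/1905632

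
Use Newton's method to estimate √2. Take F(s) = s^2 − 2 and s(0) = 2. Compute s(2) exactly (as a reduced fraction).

17/12

F'(s) = 2s.
F(2) = 2, F'(2) = 4, so s(1) = 2 − 2/4 = 3/2.
F(3/2) = 1/4, F'(3/2) = 3, so s(2) = (3/2) − (1/4)/3 = 17/12.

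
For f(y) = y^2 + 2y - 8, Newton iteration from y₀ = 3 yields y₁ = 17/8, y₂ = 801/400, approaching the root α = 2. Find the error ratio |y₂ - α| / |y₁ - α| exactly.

y₁ - α = 17/8 - 2 = 1/8, so |y₁ - α| = 1/8.
y₂ - α = 801/400 - 2 = 1/400, so |y₂ - α| = 1/400.
Ratio = (1/400) / (1/8) = 1/50.

1/50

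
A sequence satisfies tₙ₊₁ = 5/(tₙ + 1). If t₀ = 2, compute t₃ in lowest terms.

40/23

t₁ = 5/(2 + 1) = 5/3.
t₂ = 5/(5/3 + 1) = 15/8.
t₃ = 5/(15/8 + 1) = 40/23.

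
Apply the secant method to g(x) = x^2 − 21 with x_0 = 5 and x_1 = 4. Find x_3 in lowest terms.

353/77

g(5) = 4, g(4) = −5. x_2 = 4 − (−5)·(4 − 5)/((−5) − 4) = 41/9.
g(4) = −5, g(41/9) = −20/81. x_3 = (41/9) − (−20/81)·((41/9) − 4)/((−20/81) − (−5)) = 353/77.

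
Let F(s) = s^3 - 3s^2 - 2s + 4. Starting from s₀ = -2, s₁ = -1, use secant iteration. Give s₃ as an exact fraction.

-242/193

F(-2) = -12, F(-1) = 2. s₂ = (-1) - 2·((-1) - (-2))/(2 - (-12)) = -8/7.
F(-1) = 2, F(-8/7) = 300/343. s₃ = (-8/7) - (300/343)·((-8/7) - (-1))/((300/343) - 2) = -242/193.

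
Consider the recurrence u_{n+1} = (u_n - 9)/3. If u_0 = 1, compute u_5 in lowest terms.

-1088/243

u_1 = (1 - 9)/3 = -8/3.
u_2 = ((-8/3) - 9)/3 = -35/9.
u_3 = ((-35/9) - 9)/3 = -116/27.
u_4 = ((-116/27) - 9)/3 = -359/81.
u_5 = ((-359/81) - 9)/3 = -1088/243.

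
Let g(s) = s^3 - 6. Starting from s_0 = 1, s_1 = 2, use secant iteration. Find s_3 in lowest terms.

459/254

g(1) = -5, g(2) = 2. s_2 = 2 - 2·(2 - 1)/(2 - (-5)) = 12/7.
g(2) = 2, g(12/7) = -330/343. s_3 = (12/7) - (-330/343)·((12/7) - 2)/((-330/343) - 2) = 459/254.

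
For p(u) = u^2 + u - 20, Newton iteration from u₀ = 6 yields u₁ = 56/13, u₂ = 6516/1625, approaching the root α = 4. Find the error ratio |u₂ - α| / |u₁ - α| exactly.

4/125

u₁ - α = 56/13 - 4 = 4/13, so |u₁ - α| = 4/13.
u₂ - α = 6516/1625 - 4 = 16/1625, so |u₂ - α| = 16/1625.
Ratio = (16/1625) / (4/13) = 4/125.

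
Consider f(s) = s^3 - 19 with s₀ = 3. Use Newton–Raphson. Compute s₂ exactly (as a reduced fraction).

1152011/431649

f'(s) = 3s^2.
f(3) = 8, f'(3) = 27, so s₁ = 3 - 8/27 = 73/27.
f(73/27) = 15040/19683, f'(73/27) = 5329/243, so s₂ = (73/27) - (15040/19683)/(5329/243) = 1152011/431649.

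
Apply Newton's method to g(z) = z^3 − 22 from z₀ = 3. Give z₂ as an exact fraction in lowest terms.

655489/233928

g'(z) = 3z^2.
g(3) = 5, g'(3) = 27, so z₁ = 3 − 5/27 = 76/27.
g(76/27) = 5950/19683, g'(76/27) = 5776/243, so z₂ = (76/27) − (5950/19683)/(5776/243) = 655489/233928.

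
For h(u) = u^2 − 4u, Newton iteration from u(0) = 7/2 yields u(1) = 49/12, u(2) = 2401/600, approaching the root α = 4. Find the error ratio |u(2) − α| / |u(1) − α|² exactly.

u(1) − α = 49/12 − 4 = 1/12, so |u(1) − α| = 1/12.
u(2) − α = 2401/600 − 4 = 1/600, so |u(2) − α| = 1/600.
|u(1) − α|² = 1/144.
Ratio = (1/600) / (1/144) = 6/25.

6/25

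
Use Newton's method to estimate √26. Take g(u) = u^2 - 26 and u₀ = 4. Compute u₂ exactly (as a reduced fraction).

g'(u) = 2u.
g(4) = -10, g'(4) = 8, so u₁ = 4 - (-10)/8 = 21/4.
g(21/4) = 25/16, g'(21/4) = 21/2, so u₂ = (21/4) - (25/16)/(21/2) = 857/168.

857/168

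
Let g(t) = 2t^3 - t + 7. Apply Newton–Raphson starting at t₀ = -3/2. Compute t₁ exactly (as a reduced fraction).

g'(t) = 6t^2 - 1.
g(-3/2) = 7/4, g'(-3/2) = 25/2, so t₁ = (-3/2) - (7/4)/(25/2) = -41/25.

-41/25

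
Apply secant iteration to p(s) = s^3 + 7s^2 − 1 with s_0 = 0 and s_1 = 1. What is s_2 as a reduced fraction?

1/8

p(0) = −1, p(1) = 7. s_2 = 1 − 7·(1 − 0)/(7 − (−1)) = 1/8.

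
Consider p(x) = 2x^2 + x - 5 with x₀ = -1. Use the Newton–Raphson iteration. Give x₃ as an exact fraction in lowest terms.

-69023/37275

p'(x) = 4x + 1.
p(-1) = -4, p'(-1) = -3, so x₁ = (-1) - (-4)/(-3) = -7/3.
p(-7/3) = 32/9, p'(-7/3) = -25/3, so x₂ = (-7/3) - (32/9)/(-25/3) = -143/75.
p(-143/75) = 2048/5625, p'(-143/75) = -497/75, so x₃ = (-143/75) - (2048/5625)/(-497/75) = -69023/37275.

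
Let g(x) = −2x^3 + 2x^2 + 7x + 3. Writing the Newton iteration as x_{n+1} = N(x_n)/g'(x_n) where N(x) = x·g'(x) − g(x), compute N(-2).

37

g'(x) = −6x^2 + 4x + 7.
N(x) = x·g'(x) − g(x) = x·(−6x^2 + 4x + 7) − (−2x^3 + 2x^2 + 7x + 3) = −4x^3 + 2x^2 − 3.
N(-2) = 37.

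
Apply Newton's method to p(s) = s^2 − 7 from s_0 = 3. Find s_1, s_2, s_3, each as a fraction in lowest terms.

p'(s) = 2s.
p(3) = 2, p'(3) = 6, so s_1 = 3 − 2/6 = 8/3.
p(8/3) = 1/9, p'(8/3) = 16/3, so s_2 = (8/3) − (1/9)/(16/3) = 127/48.
p(127/48) = 1/2304, p'(127/48) = 127/24, so s_3 = (127/48) − (1/2304)/(127/24) = 32257/12192.

s_1 = 8/3, s_2 = 127/48, s_3 = 32257/12192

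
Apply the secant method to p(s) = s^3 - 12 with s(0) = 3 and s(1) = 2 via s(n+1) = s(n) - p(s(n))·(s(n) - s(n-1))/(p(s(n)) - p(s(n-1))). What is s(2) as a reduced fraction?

42/19

p(3) = 15, p(2) = -4. s(2) = 2 - (-4)·(2 - 3)/((-4) - 15) = 42/19.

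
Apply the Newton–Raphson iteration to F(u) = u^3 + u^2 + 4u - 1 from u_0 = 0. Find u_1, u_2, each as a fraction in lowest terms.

u_1 = 1/4, u_2 = 7/30

F'(u) = 3u^2 + 2u + 4.
F(0) = -1, F'(0) = 4, so u_1 = 0 - (-1)/4 = 1/4.
F(1/4) = 5/64, F'(1/4) = 75/16, so u_2 = (1/4) - (5/64)/(75/16) = 7/30.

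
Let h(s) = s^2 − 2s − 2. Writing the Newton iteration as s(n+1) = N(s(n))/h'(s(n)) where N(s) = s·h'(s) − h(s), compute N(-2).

h'(s) = 2s − 2.
N(s) = s·h'(s) − h(s) = s·(2s − 2) − (s^2 − 2s − 2) = s^2 + 2.
N(-2) = 6.

6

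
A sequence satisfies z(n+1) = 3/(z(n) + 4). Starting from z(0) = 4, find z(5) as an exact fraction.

z(1) = 3/(4 + 4) = 3/8.
z(2) = 3/(3/8 + 4) = 24/35.
z(3) = 3/(24/35 + 4) = 105/164.
z(4) = 3/(105/164 + 4) = 492/761.
z(5) = 3/(492/761 + 4) = 2283/3536.

2283/3536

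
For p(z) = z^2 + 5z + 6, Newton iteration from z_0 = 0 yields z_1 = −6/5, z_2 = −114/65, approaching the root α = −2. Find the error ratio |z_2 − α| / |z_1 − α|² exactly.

5/13

z_1 − α = −6/5 − (−2) = −6/5 + 2 = 4/5, so |z_1 − α| = 4/5.
z_2 − α = −114/65 − (−2) = −114/65 + 2 = 16/65, so |z_2 − α| = 16/65.
|z_1 − α|² = 16/25.
Ratio = (16/65) / (16/25) = 5/13.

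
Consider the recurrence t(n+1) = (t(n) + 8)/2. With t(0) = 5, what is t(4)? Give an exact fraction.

t(1) = (5 + 8)/2 = 13/2.
t(2) = ((13/2) + 8)/2 = 29/4.
t(3) = ((29/4) + 8)/2 = 61/8.
t(4) = ((61/8) + 8)/2 = 125/16.

125/16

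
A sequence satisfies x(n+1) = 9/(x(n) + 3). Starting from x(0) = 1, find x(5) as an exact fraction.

54/29

x(1) = 9/(1 + 3) = 9/4.
x(2) = 9/(9/4 + 3) = 12/7.
x(3) = 9/(12/7 + 3) = 21/11.
x(4) = 9/(21/11 + 3) = 11/6.
x(5) = 9/(11/6 + 3) = 54/29.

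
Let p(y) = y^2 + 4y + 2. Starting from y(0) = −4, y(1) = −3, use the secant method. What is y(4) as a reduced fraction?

−99/29

p(−4) = 2, p(−3) = −1. y(2) = (−3) − (−1)·((−3) − (−4))/((−1) − 2) = −10/3.
p(−3) = −1, p(−10/3) = −2/9. y(3) = (−10/3) − (−2/9)·((−10/3) − (−3))/((−2/9) − (−1)) = −24/7.
p(−10/3) = −2/9, p(−24/7) = 2/49. y(4) = (−24/7) − (2/49)·((−24/7) − (−10/3))/((2/49) − (−2/9)) = −99/29.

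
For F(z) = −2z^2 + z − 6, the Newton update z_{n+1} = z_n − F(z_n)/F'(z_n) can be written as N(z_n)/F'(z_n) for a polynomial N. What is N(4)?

−26

F'(z) = −4z + 1.
N(z) = z·F'(z) − F(z) = z·(−4z + 1) − (−2z^2 + z − 6) = −2z^2 + 6.
N(4) = −26.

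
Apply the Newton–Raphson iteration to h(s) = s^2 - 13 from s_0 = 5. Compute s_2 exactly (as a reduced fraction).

343/95

h'(s) = 2s.
h(5) = 12, h'(5) = 10, so s_1 = 5 - 12/10 = 19/5.
h(19/5) = 36/25, h'(19/5) = 38/5, so s_2 = (19/5) - (36/25)/(38/5) = 343/95.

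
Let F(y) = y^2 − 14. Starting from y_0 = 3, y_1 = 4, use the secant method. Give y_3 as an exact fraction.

F(3) = −5, F(4) = 2. y_2 = 4 − 2·(4 − 3)/(2 − (−5)) = 26/7.
F(4) = 2, F(26/7) = −10/49. y_3 = (26/7) − (−10/49)·((26/7) − 4)/((−10/49) − 2) = 101/27.

101/27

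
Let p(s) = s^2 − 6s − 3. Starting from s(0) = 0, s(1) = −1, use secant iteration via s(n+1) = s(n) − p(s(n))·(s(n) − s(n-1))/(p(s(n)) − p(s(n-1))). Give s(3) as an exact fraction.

p(0) = −3, p(−1) = 4. s(2) = (−1) − 4·((−1) − 0)/(4 − (−3)) = −3/7.
p(−1) = 4, p(−3/7) = −12/49. s(3) = (−3/7) − (−12/49)·((−3/7) − (−1))/((−12/49) − 4) = −6/13.

−6/13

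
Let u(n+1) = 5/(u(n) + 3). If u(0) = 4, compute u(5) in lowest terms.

u(1) = 5/(4 + 3) = 5/7.
u(2) = 5/(5/7 + 3) = 35/26.
u(3) = 5/(35/26 + 3) = 130/113.
u(4) = 5/(130/113 + 3) = 565/469.
u(5) = 5/(565/469 + 3) = 2345/1972.

2345/1972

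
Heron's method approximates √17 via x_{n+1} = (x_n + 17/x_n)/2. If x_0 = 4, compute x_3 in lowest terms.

x_1 = (4 + 17/4)/2 = 33/8.
x_2 = (33/8 + 17/(33/8))/2 = 2177/528.
x_3 = (2177/528 + 17/(2177/528))/2 = 9478657/2298912.

9478657/2298912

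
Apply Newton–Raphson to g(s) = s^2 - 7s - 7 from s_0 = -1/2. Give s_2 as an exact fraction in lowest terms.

g'(s) = 2s - 7.
g(-1/2) = -13/4, g'(-1/2) = -8, so s_1 = (-1/2) - (-13/4)/(-8) = -29/32.
g(-29/32) = 169/1024, g'(-29/32) = -141/16, so s_2 = (-29/32) - (169/1024)/(-141/16) = -8009/9024.

-8009/9024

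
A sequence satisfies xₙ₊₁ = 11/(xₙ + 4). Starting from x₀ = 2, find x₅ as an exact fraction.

x₁ = 11/(2 + 4) = 11/6.
x₂ = 11/(11/6 + 4) = 66/35.
x₃ = 11/(66/35 + 4) = 385/206.
x₄ = 11/(385/206 + 4) = 2266/1209.
x₅ = 11/(2266/1209 + 4) = 13299/7102.

13299/7102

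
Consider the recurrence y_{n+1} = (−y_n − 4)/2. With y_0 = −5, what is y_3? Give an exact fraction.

−7/8

y_1 = (−(−5) − 4)/2 = 1/2.
y_2 = (−(1/2) − 4)/2 = −9/4.
y_3 = (−(−9/4) − 4)/2 = −7/8.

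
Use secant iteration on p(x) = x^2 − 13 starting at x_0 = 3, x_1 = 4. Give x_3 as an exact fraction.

p(3) = −4, p(4) = 3. x_2 = 4 − 3·(4 − 3)/(3 − (−4)) = 25/7.
p(4) = 3, p(25/7) = −12/49. x_3 = (25/7) − (−12/49)·((25/7) − 4)/((−12/49) − 3) = 191/53.

191/53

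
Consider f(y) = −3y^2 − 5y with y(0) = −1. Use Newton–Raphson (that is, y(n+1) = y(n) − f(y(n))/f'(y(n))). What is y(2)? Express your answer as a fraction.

−27/13

f'(y) = −6y − 5.
f(−1) = 2, f'(−1) = 1, so y(1) = (−1) − 2/1 = −3.
f(−3) = −12, f'(−3) = 13, so y(2) = (−3) − (−12)/13 = −27/13.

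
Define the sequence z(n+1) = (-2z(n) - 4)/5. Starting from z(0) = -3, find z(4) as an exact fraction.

-396/625

z(1) = (-2·(-3) - 4)/5 = 2/5.
z(2) = (-2·(2/5) - 4)/5 = -24/25.
z(3) = (-2·(-24/25) - 4)/5 = -52/125.
z(4) = (-2·(-52/125) - 4)/5 = -396/625.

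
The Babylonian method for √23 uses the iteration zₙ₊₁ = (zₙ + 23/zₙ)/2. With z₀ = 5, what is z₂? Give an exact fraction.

1151/240

z₁ = (5 + 23/5)/2 = 24/5.
z₂ = (24/5 + 23/(24/5))/2 = 1151/240.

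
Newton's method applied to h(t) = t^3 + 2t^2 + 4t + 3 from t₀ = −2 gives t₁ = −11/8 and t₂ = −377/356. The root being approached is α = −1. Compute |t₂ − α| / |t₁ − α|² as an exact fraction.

t₁ − α = −11/8 − (−1) = −11/8 + 1 = −3/8, so |t₁ − α| = 3/8.
t₂ − α = −377/356 − (−1) = −377/356 + 1 = −21/356, so |t₂ − α| = 21/356.
|t₁ − α|² = 9/64.
Ratio = (21/356) / (9/64) = 112/267.

112/267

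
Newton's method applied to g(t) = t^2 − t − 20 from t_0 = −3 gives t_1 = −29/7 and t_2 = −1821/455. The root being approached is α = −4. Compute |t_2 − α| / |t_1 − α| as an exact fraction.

t_1 − α = −29/7 − (−4) = −29/7 + 4 = −1/7, so |t_1 − α| = 1/7.
t_2 − α = −1821/455 − (−4) = −1821/455 + 4 = −1/455, so |t_2 − α| = 1/455.
Ratio = (1/455) / (1/7) = 1/65.

1/65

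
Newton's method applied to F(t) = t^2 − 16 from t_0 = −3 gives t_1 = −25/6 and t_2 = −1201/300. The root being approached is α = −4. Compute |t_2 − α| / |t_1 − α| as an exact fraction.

t_1 − α = −25/6 − (−4) = −25/6 + 4 = −1/6, so |t_1 − α| = 1/6.
t_2 − α = −1201/300 − (−4) = −1201/300 + 4 = −1/300, so |t_2 − α| = 1/300.
Ratio = (1/300) / (1/6) = 1/50.

1/50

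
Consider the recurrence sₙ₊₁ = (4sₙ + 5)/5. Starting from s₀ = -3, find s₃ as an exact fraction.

113/125

s₁ = (4·(-3) + 5)/5 = -7/5.
s₂ = (4·(-7/5) + 5)/5 = -3/25.
s₃ = (4·(-3/25) + 5)/5 = 113/125.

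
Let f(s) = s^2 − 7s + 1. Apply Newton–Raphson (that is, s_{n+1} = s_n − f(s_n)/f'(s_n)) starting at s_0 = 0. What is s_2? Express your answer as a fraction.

f'(s) = 2s − 7.
f(0) = 1, f'(0) = −7, so s_1 = 0 − 1/(−7) = 1/7.
f(1/7) = 1/49, f'(1/7) = −47/7, so s_2 = (1/7) − (1/49)/(−47/7) = 48/329.

48/329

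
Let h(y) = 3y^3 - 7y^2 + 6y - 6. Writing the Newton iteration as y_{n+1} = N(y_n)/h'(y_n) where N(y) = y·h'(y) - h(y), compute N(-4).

-490

h'(y) = 9y^2 - 14y + 6.
N(y) = y·h'(y) - h(y) = y·(9y^2 - 14y + 6) - (3y^3 - 7y^2 + 6y - 6) = 6y^3 - 7y^2 + 6.
N(-4) = -490.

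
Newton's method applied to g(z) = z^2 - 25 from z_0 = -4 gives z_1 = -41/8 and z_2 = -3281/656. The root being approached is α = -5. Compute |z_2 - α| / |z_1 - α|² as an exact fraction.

4/41

z_1 - α = -41/8 - (-5) = -41/8 + 5 = -1/8, so |z_1 - α| = 1/8.
z_2 - α = -3281/656 - (-5) = -3281/656 + 5 = -1/656, so |z_2 - α| = 1/656.
|z_1 - α|² = 1/64.
Ratio = (1/656) / (1/64) = 4/41.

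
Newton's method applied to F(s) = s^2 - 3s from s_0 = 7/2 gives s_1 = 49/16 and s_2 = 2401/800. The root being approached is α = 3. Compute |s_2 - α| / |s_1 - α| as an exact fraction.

s_1 - α = 49/16 - 3 = 1/16, so |s_1 - α| = 1/16.
s_2 - α = 2401/800 - 3 = 1/800, so |s_2 - α| = 1/800.
Ratio = (1/800) / (1/16) = 1/50.

1/50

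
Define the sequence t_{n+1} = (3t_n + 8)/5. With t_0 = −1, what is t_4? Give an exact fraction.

t_1 = (3·(−1) + 8)/5 = 1.
t_2 = (3·1 + 8)/5 = 11/5.
t_3 = (3·(11/5) + 8)/5 = 73/25.
t_4 = (3·(73/25) + 8)/5 = 419/125.

419/125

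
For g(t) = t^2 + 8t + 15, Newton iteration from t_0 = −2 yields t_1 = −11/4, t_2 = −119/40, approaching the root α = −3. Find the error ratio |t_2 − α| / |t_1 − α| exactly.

t_1 − α = −11/4 − (−3) = −11/4 + 3 = 1/4, so |t_1 − α| = 1/4.
t_2 − α = −119/40 − (−3) = −119/40 + 3 = 1/40, so |t_2 − α| = 1/40.
Ratio = (1/40) / (1/4) = 1/10.

1/10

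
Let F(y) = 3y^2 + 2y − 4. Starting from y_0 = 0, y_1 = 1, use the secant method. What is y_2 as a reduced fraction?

4/5

F(0) = −4, F(1) = 1. y_2 = 1 − 1·(1 − 0)/(1 − (−4)) = 4/5.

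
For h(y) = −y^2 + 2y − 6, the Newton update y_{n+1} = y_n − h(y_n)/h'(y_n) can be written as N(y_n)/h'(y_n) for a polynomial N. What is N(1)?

h'(y) = −2y + 2.
N(y) = y·h'(y) − h(y) = y·(−2y + 2) − (−y^2 + 2y − 6) = −y^2 + 6.
N(1) = 5.

5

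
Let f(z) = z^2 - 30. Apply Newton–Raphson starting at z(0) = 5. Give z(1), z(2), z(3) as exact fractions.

f'(z) = 2z.
f(5) = -5, f'(5) = 10, so z(1) = 5 - (-5)/10 = 11/2.
f(11/2) = 1/4, f'(11/2) = 11, so z(2) = (11/2) - (1/4)/11 = 241/44.
f(241/44) = 1/1936, f'(241/44) = 241/22, so z(3) = (241/44) - (1/1936)/(241/22) = 116161/21208.

z(1) = 11/2, z(2) = 241/44, z(3) = 116161/21208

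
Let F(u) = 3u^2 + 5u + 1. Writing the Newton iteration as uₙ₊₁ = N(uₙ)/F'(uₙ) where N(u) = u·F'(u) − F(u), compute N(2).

F'(u) = 6u + 5.
N(u) = u·F'(u) − F(u) = u·(6u + 5) − (3u^2 + 5u + 1) = 3u^2 − 1.
N(2) = 11.

11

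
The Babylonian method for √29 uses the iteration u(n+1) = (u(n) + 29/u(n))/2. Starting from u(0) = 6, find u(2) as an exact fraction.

8401/1560

u(1) = (6 + 29/6)/2 = 65/12.
u(2) = (65/12 + 29/(65/12))/2 = 8401/1560.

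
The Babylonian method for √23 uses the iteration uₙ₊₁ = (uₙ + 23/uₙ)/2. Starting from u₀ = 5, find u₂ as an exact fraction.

u₁ = (5 + 23/5)/2 = 24/5.
u₂ = (24/5 + 23/(24/5))/2 = 1151/240.

1151/240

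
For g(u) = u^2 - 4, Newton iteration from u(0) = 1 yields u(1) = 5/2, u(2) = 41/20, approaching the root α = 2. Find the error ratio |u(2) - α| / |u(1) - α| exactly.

u(1) - α = 5/2 - 2 = 1/2, so |u(1) - α| = 1/2.
u(2) - α = 41/20 - 2 = 1/20, so |u(2) - α| = 1/20.
Ratio = (1/20) / (1/2) = 1/10.

1/10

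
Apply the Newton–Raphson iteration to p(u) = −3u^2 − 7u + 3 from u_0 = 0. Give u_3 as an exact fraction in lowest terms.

750711/2029363

p'(u) = −6u − 7.
p(0) = 3, p'(0) = −7, so u_1 = 0 − 3/(−7) = 3/7.
p(3/7) = −27/49, p'(3/7) = −67/7, so u_2 = (3/7) − (−27/49)/(−67/7) = 174/469.
p(174/469) = −2187/219961, p'(174/469) = −4327/469, so u_3 = (174/469) − (−2187/219961)/(−4327/469) = 750711/2029363.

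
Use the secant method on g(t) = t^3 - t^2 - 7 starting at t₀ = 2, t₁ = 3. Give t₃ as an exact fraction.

g(2) = -3, g(3) = 11. t₂ = 3 - 11·(3 - 2)/(11 - (-3)) = 31/14.
g(3) = 11, g(31/14) = -2871/2744. t₃ = (31/14) - (-2871/2744)·((31/14) - 3)/((-2871/2744) - 11) = 6859/3005.

6859/3005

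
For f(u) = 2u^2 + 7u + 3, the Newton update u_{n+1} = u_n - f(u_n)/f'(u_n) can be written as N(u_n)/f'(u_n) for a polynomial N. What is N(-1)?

f'(u) = 4u + 7.
N(u) = u·f'(u) - f(u) = u·(4u + 7) - (2u^2 + 7u + 3) = 2u^2 - 3.
N(-1) = -1.

-1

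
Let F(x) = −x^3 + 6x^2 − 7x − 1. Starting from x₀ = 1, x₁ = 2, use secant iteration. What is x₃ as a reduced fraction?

142/79

F(1) = −3, F(2) = 1. x₂ = 2 − 1·(2 − 1)/(1 − (−3)) = 7/4.
F(2) = 1, F(7/4) = −15/64. x₃ = (7/4) − (−15/64)·((7/4) − 2)/((−15/64) − 1) = 142/79.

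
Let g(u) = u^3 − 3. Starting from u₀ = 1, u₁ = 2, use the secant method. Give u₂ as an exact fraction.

9/7

g(1) = −2, g(2) = 5. u₂ = 2 − 5·(2 − 1)/(5 − (−2)) = 9/7.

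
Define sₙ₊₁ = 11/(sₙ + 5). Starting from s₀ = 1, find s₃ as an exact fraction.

s₁ = 11/(1 + 5) = 11/6.
s₂ = 11/(11/6 + 5) = 66/41.
s₃ = 11/(66/41 + 5) = 451/271.

451/271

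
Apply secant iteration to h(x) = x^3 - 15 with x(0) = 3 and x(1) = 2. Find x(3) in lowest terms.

h(3) = 12, h(2) = -7. x(2) = 2 - (-7)·(2 - 3)/((-7) - 12) = 45/19.
h(2) = -7, h(45/19) = -11760/6859. x(3) = (45/19) - (-11760/6859)·((45/19) - 2)/((-11760/6859) - (-7)) = 12885/5179.

12885/5179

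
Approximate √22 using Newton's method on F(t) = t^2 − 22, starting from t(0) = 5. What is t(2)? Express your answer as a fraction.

F'(t) = 2t.
F(5) = 3, F'(5) = 10, so t(1) = 5 − 3/10 = 47/10.
F(47/10) = 9/100, F'(47/10) = 47/5, so t(2) = (47/10) − (9/100)/(47/5) = 4409/940.

4409/940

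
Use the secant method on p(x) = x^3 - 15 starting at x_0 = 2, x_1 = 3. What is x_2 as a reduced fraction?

p(2) = -7, p(3) = 12. x_2 = 3 - 12·(3 - 2)/(12 - (-7)) = 45/19.

45/19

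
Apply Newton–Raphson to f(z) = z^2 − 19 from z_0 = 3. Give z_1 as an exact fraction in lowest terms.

f'(z) = 2z.
f(3) = −10, f'(3) = 6, so z_1 = 3 − (−10)/6 = 14/3.

14/3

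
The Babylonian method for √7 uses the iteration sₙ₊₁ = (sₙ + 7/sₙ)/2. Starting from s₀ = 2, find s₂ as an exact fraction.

233/88

s₁ = (2 + 7/2)/2 = 11/4.
s₂ = (11/4 + 7/(11/4))/2 = 233/88.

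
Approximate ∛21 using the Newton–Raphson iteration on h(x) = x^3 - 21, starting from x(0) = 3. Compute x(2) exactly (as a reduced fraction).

h'(x) = 3x^2.
h(3) = 6, h'(3) = 27, so x(1) = 3 - 6/27 = 25/9.
h(25/9) = 316/729, h'(25/9) = 625/27, so x(2) = (25/9) - (316/729)/(625/27) = 46559/16875.

46559/16875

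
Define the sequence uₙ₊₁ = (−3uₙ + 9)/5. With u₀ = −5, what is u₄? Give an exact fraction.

207/625

u₁ = (−3·(−5) + 9)/5 = 24/5.
u₂ = (−3·(24/5) + 9)/5 = −27/25.
u₃ = (−3·(−27/25) + 9)/5 = 306/125.
u₄ = (−3·(306/125) + 9)/5 = 207/625.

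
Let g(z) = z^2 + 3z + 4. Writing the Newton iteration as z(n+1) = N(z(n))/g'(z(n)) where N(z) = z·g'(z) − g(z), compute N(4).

12

g'(z) = 2z + 3.
N(z) = z·g'(z) − g(z) = z·(2z + 3) − (z^2 + 3z + 4) = z^2 − 4.
N(4) = 12.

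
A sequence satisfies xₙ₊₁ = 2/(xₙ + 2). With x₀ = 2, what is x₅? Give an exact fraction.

x₁ = 2/(2 + 2) = 1/2.
x₂ = 2/(1/2 + 2) = 4/5.
x₃ = 2/(4/5 + 2) = 5/7.
x₄ = 2/(5/7 + 2) = 14/19.
x₅ = 2/(14/19 + 2) = 19/26.

19/26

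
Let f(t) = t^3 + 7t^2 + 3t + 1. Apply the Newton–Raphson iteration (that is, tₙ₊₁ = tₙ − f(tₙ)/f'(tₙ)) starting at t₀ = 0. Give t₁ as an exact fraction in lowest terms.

f'(t) = 3t^2 + 14t + 3.
f(0) = 1, f'(0) = 3, so t₁ = 0 − 1/3 = −1/3.

−1/3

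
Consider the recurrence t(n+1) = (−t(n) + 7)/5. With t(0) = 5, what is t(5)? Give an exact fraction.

3642/3125

t(1) = (−5 + 7)/5 = 2/5.
t(2) = (−(2/5) + 7)/5 = 33/25.
t(3) = (−(33/25) + 7)/5 = 142/125.
t(4) = (−(142/125) + 7)/5 = 733/625.
t(5) = (−(733/625) + 7)/5 = 3642/3125.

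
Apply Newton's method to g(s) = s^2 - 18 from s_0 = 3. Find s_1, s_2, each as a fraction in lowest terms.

s_1 = 9/2, s_2 = 17/4

g'(s) = 2s.
g(3) = -9, g'(3) = 6, so s_1 = 3 - (-9)/6 = 9/2.
g(9/2) = 9/4, g'(9/2) = 9, so s_2 = (9/2) - (9/4)/9 = 17/4.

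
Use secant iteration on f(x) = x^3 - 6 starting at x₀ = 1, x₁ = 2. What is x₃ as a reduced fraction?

f(1) = -5, f(2) = 2. x₂ = 2 - 2·(2 - 1)/(2 - (-5)) = 12/7.
f(2) = 2, f(12/7) = -330/343. x₃ = (12/7) - (-330/343)·((12/7) - 2)/((-330/343) - 2) = 459/254.

459/254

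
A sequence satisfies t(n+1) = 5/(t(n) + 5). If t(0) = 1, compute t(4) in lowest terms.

41/48

t(1) = 5/(1 + 5) = 5/6.
t(2) = 5/(5/6 + 5) = 6/7.
t(3) = 5/(6/7 + 5) = 35/41.
t(4) = 5/(35/41 + 5) = 41/48.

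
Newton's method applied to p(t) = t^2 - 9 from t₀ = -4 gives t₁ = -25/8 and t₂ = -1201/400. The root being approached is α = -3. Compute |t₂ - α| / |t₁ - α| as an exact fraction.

1/50

t₁ - α = -25/8 - (-3) = -25/8 + 3 = -1/8, so |t₁ - α| = 1/8.
t₂ - α = -1201/400 - (-3) = -1201/400 + 3 = -1/400, so |t₂ - α| = 1/400.
Ratio = (1/400) / (1/8) = 1/50.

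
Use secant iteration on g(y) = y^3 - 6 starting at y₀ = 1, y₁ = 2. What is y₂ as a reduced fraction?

12/7

g(1) = -5, g(2) = 2. y₂ = 2 - 2·(2 - 1)/(2 - (-5)) = 12/7.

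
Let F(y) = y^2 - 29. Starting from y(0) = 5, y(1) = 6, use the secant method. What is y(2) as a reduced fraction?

F(5) = -4, F(6) = 7. y(2) = 6 - 7·(6 - 5)/(7 - (-4)) = 59/11.

59/11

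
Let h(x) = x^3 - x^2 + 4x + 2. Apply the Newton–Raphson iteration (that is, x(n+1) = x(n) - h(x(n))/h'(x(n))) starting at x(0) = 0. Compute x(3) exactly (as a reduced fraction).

h'(x) = 3x^2 - 2x + 4.
h(0) = 2, h'(0) = 4, so x(1) = 0 - 2/4 = -1/2.
h(-1/2) = -3/8, h'(-1/2) = 23/4, so x(2) = (-1/2) - (-3/8)/(23/4) = -10/23.
h(-10/23) = -126/12167, h'(-10/23) = 2876/529, so x(3) = (-10/23) - (-126/12167)/(2876/529) = -14317/33074.

-14317/33074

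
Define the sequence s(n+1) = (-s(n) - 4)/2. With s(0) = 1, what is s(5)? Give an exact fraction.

-45/32

s(1) = (-1 - 4)/2 = -5/2.
s(2) = (-(-5/2) - 4)/2 = -3/4.
s(3) = (-(-3/4) - 4)/2 = -13/8.
s(4) = (-(-13/8) - 4)/2 = -19/16.
s(5) = (-(-19/16) - 4)/2 = -45/32.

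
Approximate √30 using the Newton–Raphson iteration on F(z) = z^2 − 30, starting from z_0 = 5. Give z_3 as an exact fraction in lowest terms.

116161/21208

F'(z) = 2z.
F(5) = −5, F'(5) = 10, so z_1 = 5 − (−5)/10 = 11/2.
F(11/2) = 1/4, F'(11/2) = 11, so z_2 = (11/2) − (1/4)/11 = 241/44.
F(241/44) = 1/1936, F'(241/44) = 241/22, so z_3 = (241/44) − (1/1936)/(241/22) = 116161/21208.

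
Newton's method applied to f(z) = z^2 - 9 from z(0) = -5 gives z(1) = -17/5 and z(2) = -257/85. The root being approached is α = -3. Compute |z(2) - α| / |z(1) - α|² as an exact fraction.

5/34

z(1) - α = -17/5 - (-3) = -17/5 + 3 = -2/5, so |z(1) - α| = 2/5.
z(2) - α = -257/85 - (-3) = -257/85 + 3 = -2/85, so |z(2) - α| = 2/85.
|z(1) - α|² = 4/25.
Ratio = (2/85) / (4/25) = 5/34.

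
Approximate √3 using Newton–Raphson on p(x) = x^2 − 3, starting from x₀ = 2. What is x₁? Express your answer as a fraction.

p'(x) = 2x.
p(2) = 1, p'(2) = 4, so x₁ = 2 − 1/4 = 7/4.

7/4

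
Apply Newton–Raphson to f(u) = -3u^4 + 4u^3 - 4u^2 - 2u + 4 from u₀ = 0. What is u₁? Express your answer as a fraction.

f'(u) = -12u^3 + 12u^2 - 8u - 2.
f(0) = 4, f'(0) = -2, so u₁ = 0 - 4/(-2) = 2.

2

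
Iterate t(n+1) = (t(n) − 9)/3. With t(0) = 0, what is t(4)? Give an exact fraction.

−40/9

t(1) = (0 − 9)/3 = −3.
t(2) = ((−3) − 9)/3 = −4.
t(3) = ((−4) − 9)/3 = −13/3.
t(4) = ((−13/3) − 9)/3 = −40/9.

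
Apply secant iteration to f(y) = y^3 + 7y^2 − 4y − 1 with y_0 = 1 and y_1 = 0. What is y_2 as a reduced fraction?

1/4

f(1) = 3, f(0) = −1. y_2 = 0 − (−1)·(0 − 1)/((−1) − 3) = 1/4.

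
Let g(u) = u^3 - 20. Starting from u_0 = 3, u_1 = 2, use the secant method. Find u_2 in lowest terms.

50/19

g(3) = 7, g(2) = -12. u_2 = 2 - (-12)·(2 - 3)/((-12) - 7) = 50/19.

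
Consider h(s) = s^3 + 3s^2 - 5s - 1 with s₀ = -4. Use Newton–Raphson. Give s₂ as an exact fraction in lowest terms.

h'(s) = 3s^2 + 6s - 5.
h(-4) = 3, h'(-4) = 19, so s₁ = (-4) - 3/19 = -79/19.
h(-79/19) = -1566/6859, h'(-79/19) = 7912/361, so s₂ = (-79/19) - (-1566/6859)/(7912/361) = -311741/75164.

-311741/75164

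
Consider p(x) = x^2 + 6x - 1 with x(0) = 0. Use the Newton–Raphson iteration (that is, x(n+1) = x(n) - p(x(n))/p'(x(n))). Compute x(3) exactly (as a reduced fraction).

53353/328776

p'(x) = 2x + 6.
p(0) = -1, p'(0) = 6, so x(1) = 0 - (-1)/6 = 1/6.
p(1/6) = 1/36, p'(1/6) = 19/3, so x(2) = (1/6) - (1/36)/(19/3) = 37/228.
p(37/228) = 1/51984, p'(37/228) = 721/114, so x(3) = (37/228) - (1/51984)/(721/114) = 53353/328776.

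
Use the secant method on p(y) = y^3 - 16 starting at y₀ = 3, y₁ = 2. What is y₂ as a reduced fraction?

p(3) = 11, p(2) = -8. y₂ = 2 - (-8)·(2 - 3)/((-8) - 11) = 46/19.

46/19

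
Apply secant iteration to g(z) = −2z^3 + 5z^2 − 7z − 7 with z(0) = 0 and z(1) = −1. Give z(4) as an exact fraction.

g(0) = −7, g(−1) = 7. z(2) = (−1) − 7·((−1) − 0)/(7 − (−7)) = −1/2.
g(−1) = 7, g(−1/2) = −2. z(3) = (−1/2) − (−2)·((−1/2) − (−1))/((−2) − 7) = −11/18.
g(−1/2) = −2, g(−11/18) = −581/1458. z(4) = (−11/18) − (−581/1458)·((−11/18) − (−1/2))/((−581/1458) − (−2)) = −2983/4670.

−2983/4670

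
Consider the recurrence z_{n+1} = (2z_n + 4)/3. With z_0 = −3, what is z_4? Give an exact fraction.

212/81

z_1 = (2·(−3) + 4)/3 = −2/3.
z_2 = (2·(−2/3) + 4)/3 = 8/9.
z_3 = (2·(8/9) + 4)/3 = 52/27.
z_4 = (2·(52/27) + 4)/3 = 212/81.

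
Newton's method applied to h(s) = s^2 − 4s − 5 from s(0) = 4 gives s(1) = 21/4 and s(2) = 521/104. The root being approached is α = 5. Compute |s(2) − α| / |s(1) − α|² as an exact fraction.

s(1) − α = 21/4 − 5 = 1/4, so |s(1) − α| = 1/4.
s(2) − α = 521/104 − 5 = 1/104, so |s(2) − α| = 1/104.
|s(1) − α|² = 1/16.
Ratio = (1/104) / (1/16) = 2/13.

2/13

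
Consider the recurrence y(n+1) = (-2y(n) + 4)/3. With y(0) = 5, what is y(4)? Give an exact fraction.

44/27

y(1) = (-2·5 + 4)/3 = -2.
y(2) = (-2·(-2) + 4)/3 = 8/3.
y(3) = (-2·(8/3) + 4)/3 = -4/9.
y(4) = (-2·(-4/9) + 4)/3 = 44/27.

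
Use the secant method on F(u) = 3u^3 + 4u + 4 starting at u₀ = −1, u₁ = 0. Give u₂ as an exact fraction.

F(−1) = −3, F(0) = 4. u₂ = 0 − 4·(0 − (−1))/(4 − (−3)) = −4/7.

−4/7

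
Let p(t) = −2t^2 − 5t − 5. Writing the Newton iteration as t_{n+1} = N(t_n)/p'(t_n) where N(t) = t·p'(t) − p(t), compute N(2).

p'(t) = −4t − 5.
N(t) = t·p'(t) − p(t) = t·(−4t − 5) − (−2t^2 − 5t − 5) = −2t^2 + 5.
N(2) = −3.

−3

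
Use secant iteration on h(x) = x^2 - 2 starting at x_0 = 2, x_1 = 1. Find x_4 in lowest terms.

41/29

h(2) = 2, h(1) = -1. x_2 = 1 - (-1)·(1 - 2)/((-1) - 2) = 4/3.
h(1) = -1, h(4/3) = -2/9. x_3 = (4/3) - (-2/9)·((4/3) - 1)/((-2/9) - (-1)) = 10/7.
h(4/3) = -2/9, h(10/7) = 2/49. x_4 = (10/7) - (2/49)·((10/7) - (4/3))/((2/49) - (-2/9)) = 41/29.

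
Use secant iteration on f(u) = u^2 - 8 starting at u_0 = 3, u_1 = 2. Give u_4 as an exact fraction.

f(3) = 1, f(2) = -4. u_2 = 2 - (-4)·(2 - 3)/((-4) - 1) = 14/5.
f(2) = -4, f(14/5) = -4/25. u_3 = (14/5) - (-4/25)·((14/5) - 2)/((-4/25) - (-4)) = 17/6.
f(14/5) = -4/25, f(17/6) = 1/36. u_4 = (17/6) - (1/36)·((17/6) - (14/5))/((1/36) - (-4/25)) = 478/169.

478/169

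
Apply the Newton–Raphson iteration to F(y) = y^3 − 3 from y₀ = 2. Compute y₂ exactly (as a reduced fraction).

9451/6498

F'(y) = 3y^2.
F(2) = 5, F'(2) = 12, so y₁ = 2 − 5/12 = 19/12.
F(19/12) = 1675/1728, F'(19/12) = 361/48, so y₂ = (19/12) − (1675/1728)/(361/48) = 9451/6498.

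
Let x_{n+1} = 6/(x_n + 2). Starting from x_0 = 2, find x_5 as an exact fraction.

141/86

x_1 = 6/(2 + 2) = 3/2.
x_2 = 6/(3/2 + 2) = 12/7.
x_3 = 6/(12/7 + 2) = 21/13.
x_4 = 6/(21/13 + 2) = 78/47.
x_5 = 6/(78/47 + 2) = 141/86.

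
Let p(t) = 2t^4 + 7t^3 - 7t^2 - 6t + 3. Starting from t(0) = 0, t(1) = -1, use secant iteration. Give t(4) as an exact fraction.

-2563/2929

p(0) = 3, p(-1) = -3. t(2) = (-1) - (-3)·((-1) - 0)/((-3) - 3) = -1/2.
p(-1) = -3, p(-1/2) = 7/2. t(3) = (-1/2) - (7/2)·((-1/2) - (-1))/((7/2) - (-3)) = -10/13.
p(-1/2) = 7/2, p(-10/13) = 28203/28561. t(4) = (-10/13) - (28203/28561)·((-10/13) - (-1/2))/((28203/28561) - (7/2)) = -2563/2929.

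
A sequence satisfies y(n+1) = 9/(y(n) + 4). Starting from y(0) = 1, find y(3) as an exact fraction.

261/161

y(1) = 9/(1 + 4) = 9/5.
y(2) = 9/(9/5 + 4) = 45/29.
y(3) = 9/(45/29 + 4) = 261/161.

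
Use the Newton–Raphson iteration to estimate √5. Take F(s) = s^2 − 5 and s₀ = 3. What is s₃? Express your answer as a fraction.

F'(s) = 2s.
F(3) = 4, F'(3) = 6, so s₁ = 3 − 4/6 = 7/3.
F(7/3) = 4/9, F'(7/3) = 14/3, so s₂ = (7/3) − (4/9)/(14/3) = 47/21.
F(47/21) = 4/441, F'(47/21) = 94/21, so s₃ = (47/21) − (4/441)/(94/21) = 2207/987.

2207/987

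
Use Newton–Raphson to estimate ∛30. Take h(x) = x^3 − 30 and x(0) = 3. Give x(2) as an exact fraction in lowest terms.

h'(x) = 3x^2.
h(3) = −3, h'(3) = 27, so x(1) = 3 − (−3)/27 = 28/9.
h(28/9) = 82/729, h'(28/9) = 784/27, so x(2) = (28/9) − (82/729)/(784/27) = 32887/10584.

32887/10584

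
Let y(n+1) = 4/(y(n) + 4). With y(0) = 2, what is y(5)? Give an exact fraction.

y(1) = 4/(2 + 4) = 2/3.
y(2) = 4/(2/3 + 4) = 6/7.
y(3) = 4/(6/7 + 4) = 14/17.
y(4) = 4/(14/17 + 4) = 34/41.
y(5) = 4/(34/41 + 4) = 82/99.

82/99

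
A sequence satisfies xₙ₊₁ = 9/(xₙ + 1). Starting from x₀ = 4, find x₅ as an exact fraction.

1665/716

x₁ = 9/(4 + 1) = 9/5.
x₂ = 9/(9/5 + 1) = 45/14.
x₃ = 9/(45/14 + 1) = 126/59.
x₄ = 9/(126/59 + 1) = 531/185.
x₅ = 9/(531/185 + 1) = 1665/716.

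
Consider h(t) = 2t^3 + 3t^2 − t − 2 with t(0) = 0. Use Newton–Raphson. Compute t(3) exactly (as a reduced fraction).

−9974/6985

h'(t) = 6t^2 + 6t − 1.
h(0) = −2, h'(0) = −1, so t(1) = 0 − (−2)/(−1) = −2.
h(−2) = −4, h'(−2) = 11, so t(2) = (−2) − (−4)/11 = −18/11.
h(−18/11) = −1456/1331, h'(−18/11) = 635/121, so t(3) = (−18/11) − (−1456/1331)/(635/121) = −9974/6985.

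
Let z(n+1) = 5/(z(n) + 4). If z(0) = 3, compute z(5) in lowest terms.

z(1) = 5/(3 + 4) = 5/7.
z(2) = 5/(5/7 + 4) = 35/33.
z(3) = 5/(35/33 + 4) = 165/167.
z(4) = 5/(165/167 + 4) = 835/833.
z(5) = 5/(835/833 + 4) = 4165/4167.

4165/4167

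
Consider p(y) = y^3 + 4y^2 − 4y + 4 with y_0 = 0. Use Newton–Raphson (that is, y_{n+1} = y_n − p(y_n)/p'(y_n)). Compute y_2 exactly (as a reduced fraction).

2/7

p'(y) = 3y^2 + 8y − 4.
p(0) = 4, p'(0) = −4, so y_1 = 0 − 4/(−4) = 1.
p(1) = 5, p'(1) = 7, so y_2 = 1 − 5/7 = 2/7.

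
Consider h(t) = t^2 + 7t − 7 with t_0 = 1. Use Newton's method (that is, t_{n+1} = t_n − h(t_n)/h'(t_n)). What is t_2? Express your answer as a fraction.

631/711

h'(t) = 2t + 7.
h(1) = 1, h'(1) = 9, so t_1 = 1 − 1/9 = 8/9.
h(8/9) = 1/81, h'(8/9) = 79/9, so t_2 = (8/9) − (1/81)/(79/9) = 631/711.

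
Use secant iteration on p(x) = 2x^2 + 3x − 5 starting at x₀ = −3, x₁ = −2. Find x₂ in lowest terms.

p(−3) = 4, p(−2) = −3. x₂ = (−2) − (−3)·((−2) − (−3))/((−3) − 4) = −17/7.

−17/7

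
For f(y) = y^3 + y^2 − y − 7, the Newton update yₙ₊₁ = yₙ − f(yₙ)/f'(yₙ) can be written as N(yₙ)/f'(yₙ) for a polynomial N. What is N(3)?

f'(y) = 3y^2 + 2y − 1.
N(y) = y·f'(y) − f(y) = y·(3y^2 + 2y − 1) − (y^3 + y^2 − y − 7) = 2y^3 + y^2 + 7.
N(3) = 70.

70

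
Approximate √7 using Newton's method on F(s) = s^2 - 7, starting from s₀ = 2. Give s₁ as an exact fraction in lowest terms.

11/4

F'(s) = 2s.
F(2) = -3, F'(2) = 4, so s₁ = 2 - (-3)/4 = 11/4.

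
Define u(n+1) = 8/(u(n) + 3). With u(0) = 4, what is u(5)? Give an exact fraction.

5288/3127

u(1) = 8/(4 + 3) = 8/7.
u(2) = 8/(8/7 + 3) = 56/29.
u(3) = 8/(56/29 + 3) = 232/143.
u(4) = 8/(232/143 + 3) = 1144/661.
u(5) = 8/(1144/661 + 3) = 5288/3127.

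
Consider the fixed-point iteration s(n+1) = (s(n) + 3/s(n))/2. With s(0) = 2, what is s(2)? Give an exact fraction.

97/56

s(1) = (2 + 3/2)/2 = 7/4.
s(2) = (7/4 + 3/(7/4))/2 = 97/56.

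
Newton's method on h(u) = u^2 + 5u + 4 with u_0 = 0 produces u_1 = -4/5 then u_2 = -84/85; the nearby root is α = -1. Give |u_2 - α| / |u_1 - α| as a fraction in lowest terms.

u_1 - α = -4/5 - (-1) = -4/5 + 1 = 1/5, so |u_1 - α| = 1/5.
u_2 - α = -84/85 - (-1) = -84/85 + 1 = 1/85, so |u_2 - α| = 1/85.
Ratio = (1/85) / (1/5) = 1/17.

1/17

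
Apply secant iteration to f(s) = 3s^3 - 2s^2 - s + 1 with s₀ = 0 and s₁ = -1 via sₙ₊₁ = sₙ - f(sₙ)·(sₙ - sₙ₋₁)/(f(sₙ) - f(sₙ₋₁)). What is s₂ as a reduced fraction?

f(0) = 1, f(-1) = -3. s₂ = (-1) - (-3)·((-1) - 0)/((-3) - 1) = -1/4.

-1/4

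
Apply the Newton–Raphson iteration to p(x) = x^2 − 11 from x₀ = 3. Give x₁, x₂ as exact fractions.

x₁ = 10/3, x₂ = 199/60

p'(x) = 2x.
p(3) = −2, p'(3) = 6, so x₁ = 3 − (−2)/6 = 10/3.
p(10/3) = 1/9, p'(10/3) = 20/3, so x₂ = (10/3) − (1/9)/(20/3) = 199/60.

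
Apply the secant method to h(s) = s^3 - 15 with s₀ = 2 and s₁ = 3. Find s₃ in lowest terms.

6395/2613

h(2) = -7, h(3) = 12. s₂ = 3 - 12·(3 - 2)/(12 - (-7)) = 45/19.
h(3) = 12, h(45/19) = -11760/6859. s₃ = (45/19) - (-11760/6859)·((45/19) - 3)/((-11760/6859) - 12) = 6395/2613.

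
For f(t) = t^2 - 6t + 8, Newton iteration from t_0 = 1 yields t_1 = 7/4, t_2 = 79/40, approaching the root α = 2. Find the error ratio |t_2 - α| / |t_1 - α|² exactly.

2/5

t_1 - α = 7/4 - 2 = -1/4, so |t_1 - α| = 1/4.
t_2 - α = 79/40 - 2 = -1/40, so |t_2 - α| = 1/40.
|t_1 - α|² = 1/16.
Ratio = (1/40) / (1/16) = 2/5.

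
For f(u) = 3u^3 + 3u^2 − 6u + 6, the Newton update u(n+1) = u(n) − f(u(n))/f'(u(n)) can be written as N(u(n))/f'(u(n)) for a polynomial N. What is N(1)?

f'(u) = 9u^2 + 6u − 6.
N(u) = u·f'(u) − f(u) = u·(9u^2 + 6u − 6) − (3u^3 + 3u^2 − 6u + 6) = 6u^3 + 3u^2 − 6.
N(1) = 3.

3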